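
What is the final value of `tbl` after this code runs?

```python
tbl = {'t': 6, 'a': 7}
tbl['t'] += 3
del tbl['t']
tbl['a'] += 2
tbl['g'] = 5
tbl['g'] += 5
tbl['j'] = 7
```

{'a': 9, 'g': 10, 'j': 7}

tbl['t'] = 6+3 = 9 → {'t': 9, 'a': 7}
del 't' → {'a': 7}
tbl['a'] = 7+2 = 9 → {'a': 9}
tbl['g'] = 5 → {'a': 9, 'g': 5}
tbl['g'] = 5+5 = 10 → {'a': 9, 'g': 10}
tbl['j'] = 7 → {'a': 9, 'g': 10, 'j': 7}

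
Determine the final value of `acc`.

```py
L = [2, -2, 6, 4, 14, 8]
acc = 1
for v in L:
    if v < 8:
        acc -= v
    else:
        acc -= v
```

v=2: <8, acc = 1-2 = -1
v=-2: <8, acc = (-1)-(-2) = 1
v=6: <8, acc = 1-6 = -5
v=4: <8, acc = (-5)-4 = -9
v=14: not <8, acc = (-9)-14 = -23
v=8: not <8, acc = (-23)-8 = -31

-31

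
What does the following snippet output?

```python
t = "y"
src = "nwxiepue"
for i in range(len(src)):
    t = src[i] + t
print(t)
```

i=0: prepend 'n' → 'ny'
i=1: prepend 'w' → 'wny'
i=2: prepend 'x' → 'xwny'
i=3: prepend 'i' → 'ixwny'
i=4: prepend 'e' → 'eixwny'
i=5: prepend 'p' → 'peixwny'
i=6: prepend 'u' → 'upeixwny'
i=7: prepend 'e' → 'eupeixwny'

eupeixwny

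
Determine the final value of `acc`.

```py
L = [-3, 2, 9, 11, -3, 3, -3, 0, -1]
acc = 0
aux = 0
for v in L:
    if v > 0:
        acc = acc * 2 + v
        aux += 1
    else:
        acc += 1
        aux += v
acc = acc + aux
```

92

v=-3: not >0, acc = 0+1 = 1; aux=-3
v=2: >0, acc = 1*2+2 = 4; aux=-2
v=9: >0, acc = 4*2+9 = 17; aux=-1
v=11: >0, acc = 17*2+11 = 45; aux=0
v=-3: not >0, acc = 45+1 = 46; aux=-3
v=3: >0, acc = 46*2+3 = 95; aux=-2
v=-3: not >0, acc = 95+1 = 96; aux=-5
v=0: not >0, acc = 96+1 = 97; aux=-5
v=-1: not >0, acc = 97+1 = 98; aux=-6
acc+aux = 98+(-6) = 92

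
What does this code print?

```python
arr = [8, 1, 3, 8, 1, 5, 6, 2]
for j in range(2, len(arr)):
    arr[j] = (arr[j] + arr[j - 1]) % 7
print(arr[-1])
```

5

j=2: arr[2] = (3+1)%7 = 4 → [8, 1, 4, 8, 1, 5, 6, 2]
j=3: arr[3] = (8+4)%7 = 5 → [8, 1, 4, 5, 1, 5, 6, 2]
j=4: arr[4] = (1+5)%7 = 6 → [8, 1, 4, 5, 6, 5, 6, 2]
j=5: arr[5] = (5+6)%7 = 4 → [8, 1, 4, 5, 6, 4, 6, 2]
j=6: arr[6] = (6+4)%7 = 3 → [8, 1, 4, 5, 6, 4, 3, 2]
j=7: arr[7] = (2+3)%7 = 5 → [8, 1, 4, 5, 6, 4, 3, 5]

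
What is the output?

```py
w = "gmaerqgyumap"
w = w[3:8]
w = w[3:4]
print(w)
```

g

slice [3:8] → 'erqgy'
slice [3:4] → 'g'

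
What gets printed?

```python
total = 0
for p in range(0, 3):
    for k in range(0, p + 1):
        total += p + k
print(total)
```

p=0,k=0: total = 0+0 = 0
p=1,k=0: total = 0+1 = 1
p=1,k=1: total = 1+2 = 3
p=2,k=0: total = 3+2 = 5
p=2,k=1: total = 5+3 = 8
p=2,k=2: total = 8+4 = 12

12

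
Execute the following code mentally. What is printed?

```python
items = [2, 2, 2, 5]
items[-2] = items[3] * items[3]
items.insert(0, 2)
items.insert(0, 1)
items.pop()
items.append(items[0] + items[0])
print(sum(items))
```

items[-2] = items[3]*items[3] = 5*5 = 25 → [2, 2, 25, 5]
insert 2 at 0 → [2, 2, 2, 25, 5]
insert 1 at 0 → [1, 2, 2, 2, 25, 5]
pop() removes 5 → [1, 2, 2, 2, 25]
append items[0]+items[0] = 1+1 = 2 → [1, 2, 2, 2, 25, 2]
sum = 34

34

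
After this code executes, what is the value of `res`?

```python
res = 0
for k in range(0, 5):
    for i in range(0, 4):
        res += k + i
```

k=0,i=0: res = 0+0 = 0
k=0,i=1: res = 0+1 = 1
k=0,i=2: res = 1+2 = 3
k=0,i=3: res = 3+3 = 6
k=1,i=0: res = 6+1 = 7
k=1,i=1: res = 7+2 = 9
k=1,i=2: res = 9+3 = 12
k=1,i=3: res = 12+4 = 16
k=2,i=0: res = 16+2 = 18
k=2,i=1: res = 18+3 = 21
k=2,i=2: res = 21+4 = 25
k=2,i=3: res = 25+5 = 30
k=3,i=0: res = 30+3 = 33
k=3,i=1: res = 33+4 = 37
k=3,i=2: res = 37+5 = 42
k=3,i=3: res = 42+6 = 48
k=4,i=0: res = 48+4 = 52
k=4,i=1: res = 52+5 = 57
k=4,i=2: res = 57+6 = 63
k=4,i=3: res = 63+7 = 70

70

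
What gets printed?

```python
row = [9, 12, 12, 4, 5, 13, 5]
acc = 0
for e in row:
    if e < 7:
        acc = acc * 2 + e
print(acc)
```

e=9: not <7
e=12: not <7
e=12: not <7
e=4: <7, acc = 0*2+4 = 4
e=5: <7, acc = 4*2+5 = 13
e=13: not <7
e=5: <7, acc = 13*2+5 = 31

31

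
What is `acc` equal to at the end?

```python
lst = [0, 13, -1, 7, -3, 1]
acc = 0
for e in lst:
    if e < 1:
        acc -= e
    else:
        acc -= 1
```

1

e=0: <1, acc = 0-0 = 0
e=13: not <1, acc = 0-1 = -1
e=-1: <1, acc = (-1)-(-1) = 0
e=7: not <1, acc = 0-1 = -1
e=-3: <1, acc = (-1)-(-3) = 2
e=1: not <1, acc = 2-1 = 1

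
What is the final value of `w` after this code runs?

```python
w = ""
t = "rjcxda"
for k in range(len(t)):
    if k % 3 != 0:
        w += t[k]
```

k=0: skip
k=1: add 'j' → 'j'
k=2: add 'c' → 'jc'
k=3: skip
k=4: add 'd' → 'jcd'
k=5: add 'a' → 'jcda'

'jcda'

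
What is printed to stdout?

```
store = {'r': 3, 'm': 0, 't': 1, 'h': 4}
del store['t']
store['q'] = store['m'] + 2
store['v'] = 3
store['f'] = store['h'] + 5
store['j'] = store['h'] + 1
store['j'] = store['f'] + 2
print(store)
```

{'r': 3, 'm': 0, 'h': 4, 'q': 2, 'v': 3, 'f': 9, 'j': 11}

del 't' → {'r': 3, 'm': 0, 'h': 4}
store['q'] = store['m']+2 = 2 → {'r': 3, 'm': 0, 'h': 4, 'q': 2}
store['v'] = 3 → {'r': 3, 'm': 0, 'h': 4, 'q': 2, 'v': 3}
store['f'] = store['h']+5 = 9 → {'r': 3, 'm': 0, 'h': 4, 'q': 2, 'v': 3, 'f': 9}
store['j'] = store['h']+1 = 5 → {'r': 3, 'm': 0, 'h': 4, 'q': 2, 'v': 3, 'f': 9, 'j': 5}
store['j'] = store['f']+2 = 11 → {'r': 3, 'm': 0, 'h': 4, 'q': 2, 'v': 3, 'f': 9, 'j': 11}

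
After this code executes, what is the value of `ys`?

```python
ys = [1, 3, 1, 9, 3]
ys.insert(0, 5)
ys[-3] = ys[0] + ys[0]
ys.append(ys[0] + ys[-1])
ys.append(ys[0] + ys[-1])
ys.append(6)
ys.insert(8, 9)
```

insert 5 at 0 → [5, 1, 3, 1, 9, 3]
ys[-3] = ys[0]+ys[0] = 5+5 = 10 → [5, 1, 3, 10, 9, 3]
append ys[0]+ys[-1] = 5+3 = 8 → [5, 1, 3, 10, 9, 3, 8]
append ys[0]+ys[-1] = 5+8 = 13 → [5, 1, 3, 10, 9, 3, 8, 13]
append 6 → [5, 1, 3, 10, 9, 3, 8, 13, 6]
insert 9 at 8 → [5, 1, 3, 10, 9, 3, 8, 13, 9, 6]

[5, 1, 3, 10, 9, 3, 8, 13, 9, 6]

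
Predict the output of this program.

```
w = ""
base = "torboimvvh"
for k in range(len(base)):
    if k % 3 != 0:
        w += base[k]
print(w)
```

k=0: skip
k=1: add 'o' → 'o'
k=2: add 'r' → 'or'
k=3: skip
k=4: add 'o' → 'oro'
k=5: add 'i' → 'oroi'
k=6: skip
k=7: add 'v' → 'oroiv'
k=8: add 'v' → 'oroivv'
k=9: skip

oroivv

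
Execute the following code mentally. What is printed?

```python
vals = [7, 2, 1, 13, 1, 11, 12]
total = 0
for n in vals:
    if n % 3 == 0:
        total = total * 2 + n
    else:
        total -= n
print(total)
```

n=7: not %3==0, total = 0-7 = -7
n=2: not %3==0, total = (-7)-2 = -9
n=1: not %3==0, total = (-9)-1 = -10
n=13: not %3==0, total = (-10)-13 = -23
n=1: not %3==0, total = (-23)-1 = -24
n=11: not %3==0, total = (-24)-11 = -35
n=12: %3==0, total = (-35)*2+12 = -58

-58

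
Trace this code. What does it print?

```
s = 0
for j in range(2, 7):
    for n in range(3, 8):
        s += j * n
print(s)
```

j=2,n=3: s = 0+6 = 6
j=2,n=4: s = 6+8 = 14
j=2,n=5: s = 14+10 = 24
j=2,n=6: s = 24+12 = 36
j=2,n=7: s = 36+14 = 50
j=3,n=3: s = 50+9 = 59
j=3,n=4: s = 59+12 = 71
j=3,n=5: s = 71+15 = 86
j=3,n=6: s = 86+18 = 104
j=3,n=7: s = 104+21 = 125
j=4,n=3: s = 125+12 = 137
j=4,n=4: s = 137+16 = 153
j=4,n=5: s = 153+20 = 173
j=4,n=6: s = 173+24 = 197
j=4,n=7: s = 197+28 = 225
j=5,n=3: s = 225+15 = 240
j=5,n=4: s = 240+20 = 260
j=5,n=5: s = 260+25 = 285
j=5,n=6: s = 285+30 = 315
j=5,n=7: s = 315+35 = 350
j=6,n=3: s = 350+18 = 368
j=6,n=4: s = 368+24 = 392
j=6,n=5: s = 392+30 = 422
j=6,n=6: s = 422+36 = 458
j=6,n=7: s = 458+42 = 500

500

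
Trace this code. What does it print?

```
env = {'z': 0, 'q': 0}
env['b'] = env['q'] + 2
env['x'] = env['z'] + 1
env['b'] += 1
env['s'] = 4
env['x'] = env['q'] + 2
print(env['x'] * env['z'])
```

0

env['b'] = env['q']+2 = 2 → {'z': 0, 'q': 0, 'b': 2}
env['x'] = env['z']+1 = 1 → {'z': 0, 'q': 0, 'b': 2, 'x': 1}
env['b'] = 2+1 = 3 → {'z': 0, 'q': 0, 'b': 3, 'x': 1}
env['s'] = 4 → {'z': 0, 'q': 0, 'b': 3, 'x': 1, 's': 4}
env['x'] = env['q']+2 = 2 → {'z': 0, 'q': 0, 'b': 3, 'x': 2, 's': 4}
env['x']*env['z'] = 2*0 = 0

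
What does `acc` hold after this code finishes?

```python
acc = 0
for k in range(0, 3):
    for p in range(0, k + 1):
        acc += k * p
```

7

k=0,p=0: acc = 0+0 = 0
k=1,p=0: acc = 0+0 = 0
k=1,p=1: acc = 0+1 = 1
k=2,p=0: acc = 1+0 = 1
k=2,p=1: acc = 1+2 = 3
k=2,p=2: acc = 3+4 = 7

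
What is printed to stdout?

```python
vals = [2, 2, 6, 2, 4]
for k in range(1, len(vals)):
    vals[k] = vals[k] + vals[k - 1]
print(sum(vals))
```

44

k=1: vals[1] = 2+2 = 4 → [2, 4, 6, 2, 4]
k=2: vals[2] = 6+4 = 10 → [2, 4, 10, 2, 4]
k=3: vals[3] = 2+10 = 12 → [2, 4, 10, 12, 4]
k=4: vals[4] = 4+12 = 16 → [2, 4, 10, 12, 16]
sum = 44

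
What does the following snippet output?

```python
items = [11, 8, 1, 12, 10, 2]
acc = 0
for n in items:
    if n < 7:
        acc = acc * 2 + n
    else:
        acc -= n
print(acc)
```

n=11: not <7, acc = 0-11 = -11
n=8: not <7, acc = (-11)-8 = -19
n=1: <7, acc = (-19)*2+1 = -37
n=12: not <7, acc = (-37)-12 = -49
n=10: not <7, acc = (-49)-10 = -59
n=2: <7, acc = (-59)*2+2 = -116

-116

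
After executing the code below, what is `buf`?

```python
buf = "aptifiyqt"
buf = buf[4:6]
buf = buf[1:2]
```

slice [4:6] → 'fi'
slice [1:2] → 'i'

'i'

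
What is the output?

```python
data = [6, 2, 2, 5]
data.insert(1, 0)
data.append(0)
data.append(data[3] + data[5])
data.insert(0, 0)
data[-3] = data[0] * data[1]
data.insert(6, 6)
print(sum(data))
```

insert 0 at 1 → [6, 0, 2, 2, 5]
append 0 → [6, 0, 2, 2, 5, 0]
append data[3]+data[5] = 2+0 = 2 → [6, 0, 2, 2, 5, 0, 2]
insert 0 at 0 → [0, 6, 0, 2, 2, 5, 0, 2]
data[-3] = data[0]*data[1] = 0*6 = 0 → [0, 6, 0, 2, 2, 0, 0, 2]
insert 6 at 6 → [0, 6, 0, 2, 2, 0, 6, 0, 2]
sum = 18

18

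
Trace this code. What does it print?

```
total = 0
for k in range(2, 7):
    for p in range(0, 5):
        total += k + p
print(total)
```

k=2,p=0: total = 0+2 = 2
k=2,p=1: total = 2+3 = 5
k=2,p=2: total = 5+4 = 9
k=2,p=3: total = 9+5 = 14
k=2,p=4: total = 14+6 = 20
k=3,p=0: total = 20+3 = 23
k=3,p=1: total = 23+4 = 27
k=3,p=2: total = 27+5 = 32
k=3,p=3: total = 32+6 = 38
k=3,p=4: total = 38+7 = 45
k=4,p=0: total = 45+4 = 49
k=4,p=1: total = 49+5 = 54
k=4,p=2: total = 54+6 = 60
k=4,p=3: total = 60+7 = 67
k=4,p=4: total = 67+8 = 75
k=5,p=0: total = 75+5 = 80
k=5,p=1: total = 80+6 = 86
k=5,p=2: total = 86+7 = 93
k=5,p=3: total = 93+8 = 101
k=5,p=4: total = 101+9 = 110
k=6,p=0: total = 110+6 = 116
k=6,p=1: total = 116+7 = 123
k=6,p=2: total = 123+8 = 131
k=6,p=3: total = 131+9 = 140
k=6,p=4: total = 140+10 = 150

150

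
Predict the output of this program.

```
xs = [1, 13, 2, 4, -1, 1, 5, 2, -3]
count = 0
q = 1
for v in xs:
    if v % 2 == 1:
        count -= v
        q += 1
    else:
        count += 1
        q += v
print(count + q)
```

2

v=1: odd, count = 0-1 = -1; q=2
v=13: odd, count = (-1)-13 = -14; q=3
v=2: not odd, count = (-14)+1 = -13; q=5
v=4: not odd, count = (-13)+1 = -12; q=9
v=-1: odd, count = (-12)-(-1) = -11; q=10
v=1: odd, count = (-11)-1 = -12; q=11
v=5: odd, count = (-12)-5 = -17; q=12
v=2: not odd, count = (-17)+1 = -16; q=14
v=-3: odd, count = (-16)-(-3) = -13; q=15
count+q = (-13)+15 = 2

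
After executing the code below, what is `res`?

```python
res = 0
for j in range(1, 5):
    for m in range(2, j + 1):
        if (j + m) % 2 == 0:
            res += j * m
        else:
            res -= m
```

32

j=2,m=2: even sum, res = 0+4 = 4
j=3,m=2: odd sum, res = 4-2 = 2
j=3,m=3: even sum, res = 2+9 = 11
j=4,m=2: even sum, res = 11+8 = 19
j=4,m=3: odd sum, res = 19-3 = 16
j=4,m=4: even sum, res = 16+16 = 32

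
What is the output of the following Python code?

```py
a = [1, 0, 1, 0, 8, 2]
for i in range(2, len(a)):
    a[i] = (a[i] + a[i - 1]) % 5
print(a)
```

[1, 0, 1, 1, 4, 1]

i=2: a[2] = (1+0)%5 = 1 → [1, 0, 1, 0, 8, 2]
i=3: a[3] = (0+1)%5 = 1 → [1, 0, 1, 1, 8, 2]
i=4: a[4] = (8+1)%5 = 4 → [1, 0, 1, 1, 4, 2]
i=5: a[5] = (2+4)%5 = 1 → [1, 0, 1, 1, 4, 1]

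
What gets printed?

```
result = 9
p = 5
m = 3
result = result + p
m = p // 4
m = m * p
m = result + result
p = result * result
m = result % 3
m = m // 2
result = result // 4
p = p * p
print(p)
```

result = 9+5 = 14
m = 5//4 = 1
m = 1*5 = 5
m = 14+14 = 28
p = 14*14 = 196
m = 14%3 = 2
m = 2//2 = 1
result = 14//4 = 3
p = 196*196 = 38416

38416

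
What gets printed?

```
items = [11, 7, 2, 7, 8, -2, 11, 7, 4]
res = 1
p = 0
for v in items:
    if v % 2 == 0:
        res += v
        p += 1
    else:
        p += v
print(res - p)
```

v=11: not even; p=11
v=7: not even; p=18
v=2: even, res = 1+2 = 3; p=19
v=7: not even; p=26
v=8: even, res = 3+8 = 11; p=27
v=-2: even, res = 11+(-2) = 9; p=28
v=11: not even; p=39
v=7: not even; p=46
v=4: even, res = 9+4 = 13; p=47
res-p = 13-47 = -34

-34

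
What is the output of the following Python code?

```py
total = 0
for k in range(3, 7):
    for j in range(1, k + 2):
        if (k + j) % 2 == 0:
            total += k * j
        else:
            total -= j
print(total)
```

110

k=3,j=1: even sum, total = 0+3 = 3
k=3,j=2: odd sum, total = 3-2 = 1
k=3,j=3: even sum, total = 1+9 = 10
k=3,j=4: odd sum, total = 10-4 = 6
k=4,j=1: odd sum, total = 6-1 = 5
k=4,j=2: even sum, total = 5+8 = 13
k=4,j=3: odd sum, total = 13-3 = 10
k=4,j=4: even sum, total = 10+16 = 26
k=4,j=5: odd sum, total = 26-5 = 21
k=5,j=1: even sum, total = 21+5 = 26
k=5,j=2: odd sum, total = 26-2 = 24
k=5,j=3: even sum, total = 24+15 = 39
k=5,j=4: odd sum, total = 39-4 = 35
k=5,j=5: even sum, total = 35+25 = 60
k=5,j=6: odd sum, total = 60-6 = 54
k=6,j=1: odd sum, total = 54-1 = 53
k=6,j=2: even sum, total = 53+12 = 65
k=6,j=3: odd sum, total = 65-3 = 62
k=6,j=4: even sum, total = 62+24 = 86
k=6,j=5: odd sum, total = 86-5 = 81
k=6,j=6: even sum, total = 81+36 = 117
k=6,j=7: odd sum, total = 117-7 = 110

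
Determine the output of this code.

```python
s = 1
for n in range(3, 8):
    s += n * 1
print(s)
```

26

n=3: s = 1+3*1 = 4
n=4: s = 4+4*1 = 8
n=5: s = 8+5*1 = 13
n=6: s = 13+6*1 = 19
n=7: s = 19+7*1 = 26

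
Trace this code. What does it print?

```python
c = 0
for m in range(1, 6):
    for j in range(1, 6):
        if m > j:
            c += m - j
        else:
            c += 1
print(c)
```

m=1,j=1: not 1>1, c = 0+1 = 1
m=1,j=2: not 1>2, c = 1+1 = 2
m=1,j=3: not 1>3, c = 2+1 = 3
m=1,j=4: not 1>4, c = 3+1 = 4
m=1,j=5: not 1>5, c = 4+1 = 5
m=2,j=1: 2>1, c = 5+1 = 6
m=2,j=2: not 2>2, c = 6+1 = 7
m=2,j=3: not 2>3, c = 7+1 = 8
m=2,j=4: not 2>4, c = 8+1 = 9
m=2,j=5: not 2>5, c = 9+1 = 10
m=3,j=1: 3>1, c = 10+2 = 12
m=3,j=2: 3>2, c = 12+1 = 13
m=3,j=3: not 3>3, c = 13+1 = 14
m=3,j=4: not 3>4, c = 14+1 = 15
m=3,j=5: not 3>5, c = 15+1 = 16
m=4,j=1: 4>1, c = 16+3 = 19
m=4,j=2: 4>2, c = 19+2 = 21
m=4,j=3: 4>3, c = 21+1 = 22
m=4,j=4: not 4>4, c = 22+1 = 23
m=4,j=5: not 4>5, c = 23+1 = 24
m=5,j=1: 5>1, c = 24+4 = 28
m=5,j=2: 5>2, c = 28+3 = 31
m=5,j=3: 5>3, c = 31+2 = 33
m=5,j=4: 5>4, c = 33+1 = 34
m=5,j=5: not 5>5, c = 34+1 = 35

35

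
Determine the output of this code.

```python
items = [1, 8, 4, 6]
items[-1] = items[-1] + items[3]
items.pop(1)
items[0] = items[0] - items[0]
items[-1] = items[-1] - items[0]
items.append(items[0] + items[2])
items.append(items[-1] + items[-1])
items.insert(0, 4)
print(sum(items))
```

56

items[-1] = items[-1]+items[3] = 6+6 = 12 → [1, 8, 4, 12]
pop(1) removes 8 → [1, 4, 12]
items[0] = items[0]-items[0] = 1-1 = 0 → [0, 4, 12]
items[-1] = items[-1]-items[0] = 12-0 = 12 → [0, 4, 12]
append items[0]+items[2] = 0+12 = 12 → [0, 4, 12, 12]
append items[-1]+items[-1] = 12+12 = 24 → [0, 4, 12, 12, 24]
insert 4 at 0 → [4, 0, 4, 12, 12, 24]
sum = 56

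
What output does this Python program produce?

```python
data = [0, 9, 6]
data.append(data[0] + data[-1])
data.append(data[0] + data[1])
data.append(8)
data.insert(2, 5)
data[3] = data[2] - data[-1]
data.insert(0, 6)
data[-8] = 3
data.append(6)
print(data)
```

[3, 0, 9, 5, -3, 6, 9, 8, 6]

append data[0]+data[-1] = 0+6 = 6 → [0, 9, 6, 6]
append data[0]+data[1] = 0+9 = 9 → [0, 9, 6, 6, 9]
append 8 → [0, 9, 6, 6, 9, 8]
insert 5 at 2 → [0, 9, 5, 6, 6, 9, 8]
data[3] = data[2]-data[-1] = 5-8 = -3 → [0, 9, 5, -3, 6, 9, 8]
insert 6 at 0 → [6, 0, 9, 5, -3, 6, 9, 8]
data[-8] = 3 → [3, 0, 9, 5, -3, 6, 9, 8]
append 6 → [3, 0, 9, 5, -3, 6, 9, 8, 6]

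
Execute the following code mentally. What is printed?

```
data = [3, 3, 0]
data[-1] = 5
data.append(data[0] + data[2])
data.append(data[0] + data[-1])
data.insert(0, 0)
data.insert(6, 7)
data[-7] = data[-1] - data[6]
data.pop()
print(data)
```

data[-1] = 5 → [3, 3, 5]
append data[0]+data[2] = 3+5 = 8 → [3, 3, 5, 8]
append data[0]+data[-1] = 3+8 = 11 → [3, 3, 5, 8, 11]
insert 0 at 0 → [0, 3, 3, 5, 8, 11]
insert 7 at 6 → [0, 3, 3, 5, 8, 11, 7]
data[-7] = data[-1]-data[6] = 7-7 = 0 → [0, 3, 3, 5, 8, 11, 7]
pop() removes 7 → [0, 3, 3, 5, 8, 11]

[0, 3, 3, 5, 8, 11]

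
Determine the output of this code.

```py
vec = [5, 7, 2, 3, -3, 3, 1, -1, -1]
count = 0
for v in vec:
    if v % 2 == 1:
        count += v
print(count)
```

14

v=5: odd, count = 0+5 = 5
v=7: odd, count = 5+7 = 12
v=2: not odd
v=3: odd, count = 12+3 = 15
v=-3: odd, count = 15+(-3) = 12
v=3: odd, count = 12+3 = 15
v=1: odd, count = 15+1 = 16
v=-1: odd, count = 16+(-1) = 15
v=-1: odd, count = 15+(-1) = 14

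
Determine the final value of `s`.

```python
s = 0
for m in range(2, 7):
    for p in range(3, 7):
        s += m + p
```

m=2,p=3: s = 0+5 = 5
m=2,p=4: s = 5+6 = 11
m=2,p=5: s = 11+7 = 18
m=2,p=6: s = 18+8 = 26
m=3,p=3: s = 26+6 = 32
m=3,p=4: s = 32+7 = 39
m=3,p=5: s = 39+8 = 47
m=3,p=6: s = 47+9 = 56
m=4,p=3: s = 56+7 = 63
m=4,p=4: s = 63+8 = 71
m=4,p=5: s = 71+9 = 80
m=4,p=6: s = 80+10 = 90
m=5,p=3: s = 90+8 = 98
m=5,p=4: s = 98+9 = 107
m=5,p=5: s = 107+10 = 117
m=5,p=6: s = 117+11 = 128
m=6,p=3: s = 128+9 = 137
m=6,p=4: s = 137+10 = 147
m=6,p=5: s = 147+11 = 158
m=6,p=6: s = 158+12 = 170

170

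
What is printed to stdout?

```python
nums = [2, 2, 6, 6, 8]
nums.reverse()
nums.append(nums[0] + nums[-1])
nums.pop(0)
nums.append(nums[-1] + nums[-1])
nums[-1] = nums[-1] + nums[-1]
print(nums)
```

[6, 6, 2, 2, 10, 40]

reverse → [8, 6, 6, 2, 2]
append nums[0]+nums[-1] = 8+2 = 10 → [8, 6, 6, 2, 2, 10]
pop(0) removes 8 → [6, 6, 2, 2, 10]
append nums[-1]+nums[-1] = 10+10 = 20 → [6, 6, 2, 2, 10, 20]
nums[-1] = nums[-1]+nums[-1] = 20+20 = 40 → [6, 6, 2, 2, 10, 40]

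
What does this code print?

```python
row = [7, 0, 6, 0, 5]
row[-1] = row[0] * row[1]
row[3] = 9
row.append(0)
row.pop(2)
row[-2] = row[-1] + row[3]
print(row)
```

[7, 0, 9, 0, 0]

row[-1] = row[0]*row[1] = 7*0 = 0 → [7, 0, 6, 0, 0]
row[3] = 9 → [7, 0, 6, 9, 0]
append 0 → [7, 0, 6, 9, 0, 0]
pop(2) removes 6 → [7, 0, 9, 0, 0]
row[-2] = row[-1]+row[3] = 0+0 = 0 → [7, 0, 9, 0, 0]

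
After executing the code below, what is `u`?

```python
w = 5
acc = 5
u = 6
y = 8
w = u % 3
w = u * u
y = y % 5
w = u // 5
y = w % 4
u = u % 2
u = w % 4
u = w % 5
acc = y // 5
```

1

w = 6%3 = 0
w = 6*6 = 36
y = 8%5 = 3
w = 6//5 = 1
y = 1%4 = 1
u = 6%2 = 0
u = 1%4 = 1
u = 1%5 = 1
acc = 1//5 = 0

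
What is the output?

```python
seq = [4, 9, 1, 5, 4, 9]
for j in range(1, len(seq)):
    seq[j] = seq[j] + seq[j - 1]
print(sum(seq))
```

105

j=1: seq[1] = 9+4 = 13 → [4, 13, 1, 5, 4, 9]
j=2: seq[2] = 1+13 = 14 → [4, 13, 14, 5, 4, 9]
j=3: seq[3] = 5+14 = 19 → [4, 13, 14, 19, 4, 9]
j=4: seq[4] = 4+19 = 23 → [4, 13, 14, 19, 23, 9]
j=5: seq[5] = 9+23 = 32 → [4, 13, 14, 19, 23, 32]
sum = 105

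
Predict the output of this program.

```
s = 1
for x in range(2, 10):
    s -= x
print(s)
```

-43

x=2: s = 1-2 = -1
x=3: s = (-1)-3 = -4
x=4: s = (-4)-4 = -8
x=5: s = (-8)-5 = -13
x=6: s = (-13)-6 = -19
x=7: s = (-19)-7 = -26
x=8: s = (-26)-8 = -34
x=9: s = (-34)-9 = -43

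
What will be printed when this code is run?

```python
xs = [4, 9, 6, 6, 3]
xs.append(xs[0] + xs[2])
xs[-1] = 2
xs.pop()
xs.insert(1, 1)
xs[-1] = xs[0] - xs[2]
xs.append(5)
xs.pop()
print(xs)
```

[4, 1, 9, 6, 6, -5]

append xs[0]+xs[2] = 4+6 = 10 → [4, 9, 6, 6, 3, 10]
xs[-1] = 2 → [4, 9, 6, 6, 3, 2]
pop() removes 2 → [4, 9, 6, 6, 3]
insert 1 at 1 → [4, 1, 9, 6, 6, 3]
xs[-1] = xs[0]-xs[2] = 4-9 = -5 → [4, 1, 9, 6, 6, -5]
append 5 → [4, 1, 9, 6, 6, -5, 5]
pop() removes 5 → [4, 1, 9, 6, 6, -5]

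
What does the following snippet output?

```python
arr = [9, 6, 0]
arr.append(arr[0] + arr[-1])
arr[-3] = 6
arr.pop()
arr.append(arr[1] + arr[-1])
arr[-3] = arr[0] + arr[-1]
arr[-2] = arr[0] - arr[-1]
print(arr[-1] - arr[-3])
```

-9

append arr[0]+arr[-1] = 9+0 = 9 → [9, 6, 0, 9]
arr[-3] = 6 → [9, 6, 0, 9]
pop() removes 9 → [9, 6, 0]
append arr[1]+arr[-1] = 6+0 = 6 → [9, 6, 0, 6]
arr[-3] = arr[0]+arr[-1] = 9+6 = 15 → [9, 15, 0, 6]
arr[-2] = arr[0]-arr[-1] = 9-6 = 3 → [9, 15, 3, 6]
arr[-1]-arr[-3] = 6-15 = -9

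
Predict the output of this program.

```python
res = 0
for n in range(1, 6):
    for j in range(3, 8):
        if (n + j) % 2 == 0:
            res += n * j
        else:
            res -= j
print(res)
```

135

n=1,j=3: even sum, res = 0+3 = 3
n=1,j=4: odd sum, res = 3-4 = -1
n=1,j=5: even sum, res = (-1)+5 = 4
n=1,j=6: odd sum, res = 4-6 = -2
n=1,j=7: even sum, res = (-2)+7 = 5
n=2,j=3: odd sum, res = 5-3 = 2
n=2,j=4: even sum, res = 2+8 = 10
n=2,j=5: odd sum, res = 10-5 = 5
n=2,j=6: even sum, res = 5+12 = 17
n=2,j=7: odd sum, res = 17-7 = 10
n=3,j=3: even sum, res = 10+9 = 19
n=3,j=4: odd sum, res = 19-4 = 15
n=3,j=5: even sum, res = 15+15 = 30
n=3,j=6: odd sum, res = 30-6 = 24
n=3,j=7: even sum, res = 24+21 = 45
n=4,j=3: odd sum, res = 45-3 = 42
n=4,j=4: even sum, res = 42+16 = 58
n=4,j=5: odd sum, res = 58-5 = 53
n=4,j=6: even sum, res = 53+24 = 77
n=4,j=7: odd sum, res = 77-7 = 70
n=5,j=3: even sum, res = 70+15 = 85
n=5,j=4: odd sum, res = 85-4 = 81
n=5,j=5: even sum, res = 81+25 = 106
n=5,j=6: odd sum, res = 106-6 = 100
n=5,j=7: even sum, res = 100+35 = 135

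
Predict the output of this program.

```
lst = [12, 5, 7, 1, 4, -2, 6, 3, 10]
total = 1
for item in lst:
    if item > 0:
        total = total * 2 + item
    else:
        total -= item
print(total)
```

2440

item=12: >0, total = 1*2+12 = 14
item=5: >0, total = 14*2+5 = 33
item=7: >0, total = 33*2+7 = 73
item=1: >0, total = 73*2+1 = 147
item=4: >0, total = 147*2+4 = 298
item=-2: not >0, total = 298-(-2) = 300
item=6: >0, total = 300*2+6 = 606
item=3: >0, total = 606*2+3 = 1215
item=10: >0, total = 1215*2+10 = 2440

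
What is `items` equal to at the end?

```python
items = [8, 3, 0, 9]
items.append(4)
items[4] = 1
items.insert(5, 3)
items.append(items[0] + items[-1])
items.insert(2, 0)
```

[8, 3, 0, 0, 9, 1, 3, 11]

append 4 → [8, 3, 0, 9, 4]
items[4] = 1 → [8, 3, 0, 9, 1]
insert 3 at 5 → [8, 3, 0, 9, 1, 3]
append items[0]+items[-1] = 8+3 = 11 → [8, 3, 0, 9, 1, 3, 11]
insert 0 at 2 → [8, 3, 0, 0, 9, 1, 3, 11]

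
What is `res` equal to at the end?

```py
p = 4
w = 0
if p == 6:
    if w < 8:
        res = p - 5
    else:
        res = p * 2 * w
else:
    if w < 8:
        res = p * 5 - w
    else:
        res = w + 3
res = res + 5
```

p=4, w=0
p == 6 is False; w < 8 is True
→ res = p * 5 - w = 20
res = 20+5 = 25

25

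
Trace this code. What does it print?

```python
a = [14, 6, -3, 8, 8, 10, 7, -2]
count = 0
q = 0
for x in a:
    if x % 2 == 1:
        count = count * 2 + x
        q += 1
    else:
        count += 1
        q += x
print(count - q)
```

-30

x=14: not odd, count = 0+1 = 1; q=14
x=6: not odd, count = 1+1 = 2; q=20
x=-3: odd, count = 2*2+(-3) = 1; q=21
x=8: not odd, count = 1+1 = 2; q=29
x=8: not odd, count = 2+1 = 3; q=37
x=10: not odd, count = 3+1 = 4; q=47
x=7: odd, count = 4*2+7 = 15; q=48
x=-2: not odd, count = 15+1 = 16; q=46
count-q = 16-46 = -30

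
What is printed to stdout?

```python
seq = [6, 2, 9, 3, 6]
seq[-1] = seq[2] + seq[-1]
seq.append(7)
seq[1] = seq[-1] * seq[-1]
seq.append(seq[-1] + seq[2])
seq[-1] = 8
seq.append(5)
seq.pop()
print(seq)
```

[6, 49, 9, 3, 15, 7, 8]

seq[-1] = seq[2]+seq[-1] = 9+6 = 15 → [6, 2, 9, 3, 15]
append 7 → [6, 2, 9, 3, 15, 7]
seq[1] = seq[-1]*seq[-1] = 7*7 = 49 → [6, 49, 9, 3, 15, 7]
append seq[-1]+seq[2] = 7+9 = 16 → [6, 49, 9, 3, 15, 7, 16]
seq[-1] = 8 → [6, 49, 9, 3, 15, 7, 8]
append 5 → [6, 49, 9, 3, 15, 7, 8, 5]
pop() removes 5 → [6, 49, 9, 3, 15, 7, 8]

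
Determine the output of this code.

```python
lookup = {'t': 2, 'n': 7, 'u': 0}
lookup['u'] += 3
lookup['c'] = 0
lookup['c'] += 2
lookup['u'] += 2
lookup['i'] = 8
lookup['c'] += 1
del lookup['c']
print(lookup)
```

lookup['u'] = 0+3 = 3 → {'t': 2, 'n': 7, 'u': 3}
lookup['c'] = 0 → {'t': 2, 'n': 7, 'u': 3, 'c': 0}
lookup['c'] = 0+2 = 2 → {'t': 2, 'n': 7, 'u': 3, 'c': 2}
lookup['u'] = 3+2 = 5 → {'t': 2, 'n': 7, 'u': 5, 'c': 2}
lookup['i'] = 8 → {'t': 2, 'n': 7, 'u': 5, 'c': 2, 'i': 8}
lookup['c'] = 2+1 = 3 → {'t': 2, 'n': 7, 'u': 5, 'c': 3, 'i': 8}
del 'c' → {'t': 2, 'n': 7, 'u': 5, 'i': 8}

{'t': 2, 'n': 7, 'u': 5, 'i': 8}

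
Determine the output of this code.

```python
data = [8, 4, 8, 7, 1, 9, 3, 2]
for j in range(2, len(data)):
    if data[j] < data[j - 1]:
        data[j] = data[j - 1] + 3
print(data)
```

[8, 4, 8, 11, 14, 17, 20, 23]

j=2: 8>=4, unchanged → [8, 4, 8, 7, 1, 9, 3, 2]
j=3: 7<8, data[3] = 8+3 = 11 → [8, 4, 8, 11, 1, 9, 3, 2]
j=4: 1<11, data[4] = 11+3 = 14 → [8, 4, 8, 11, 14, 9, 3, 2]
j=5: 9<14, data[5] = 14+3 = 17 → [8, 4, 8, 11, 14, 17, 3, 2]
j=6: 3<17, data[6] = 17+3 = 20 → [8, 4, 8, 11, 14, 17, 20, 2]
j=7: 2<20, data[7] = 20+3 = 23 → [8, 4, 8, 11, 14, 17, 20, 23]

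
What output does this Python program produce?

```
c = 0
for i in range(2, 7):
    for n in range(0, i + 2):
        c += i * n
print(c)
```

i=2,n=0: c = 0+0 = 0
i=2,n=1: c = 0+2 = 2
i=2,n=2: c = 2+4 = 6
i=2,n=3: c = 6+6 = 12
i=3,n=0: c = 12+0 = 12
i=3,n=1: c = 12+3 = 15
i=3,n=2: c = 15+6 = 21
i=3,n=3: c = 21+9 = 30
i=3,n=4: c = 30+12 = 42
i=4,n=0: c = 42+0 = 42
i=4,n=1: c = 42+4 = 46
i=4,n=2: c = 46+8 = 54
i=4,n=3: c = 54+12 = 66
i=4,n=4: c = 66+16 = 82
i=4,n=5: c = 82+20 = 102
i=5,n=0: c = 102+0 = 102
i=5,n=1: c = 102+5 = 107
i=5,n=2: c = 107+10 = 117
i=5,n=3: c = 117+15 = 132
i=5,n=4: c = 132+20 = 152
i=5,n=5: c = 152+25 = 177
i=5,n=6: c = 177+30 = 207
i=6,n=0: c = 207+0 = 207
i=6,n=1: c = 207+6 = 213
i=6,n=2: c = 213+12 = 225
i=6,n=3: c = 225+18 = 243
i=6,n=4: c = 243+24 = 267
i=6,n=5: c = 267+30 = 297
i=6,n=6: c = 297+36 = 333
i=6,n=7: c = 333+42 = 375

375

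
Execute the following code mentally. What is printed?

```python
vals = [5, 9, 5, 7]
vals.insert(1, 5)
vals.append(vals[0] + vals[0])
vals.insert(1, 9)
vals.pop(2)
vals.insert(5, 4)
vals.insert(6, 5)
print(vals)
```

[5, 9, 9, 5, 7, 4, 5, 10]

insert 5 at 1 → [5, 5, 9, 5, 7]
append vals[0]+vals[0] = 5+5 = 10 → [5, 5, 9, 5, 7, 10]
insert 9 at 1 → [5, 9, 5, 9, 5, 7, 10]
pop(2) removes 5 → [5, 9, 9, 5, 7, 10]
insert 4 at 5 → [5, 9, 9, 5, 7, 4, 10]
insert 5 at 6 → [5, 9, 9, 5, 7, 4, 5, 10]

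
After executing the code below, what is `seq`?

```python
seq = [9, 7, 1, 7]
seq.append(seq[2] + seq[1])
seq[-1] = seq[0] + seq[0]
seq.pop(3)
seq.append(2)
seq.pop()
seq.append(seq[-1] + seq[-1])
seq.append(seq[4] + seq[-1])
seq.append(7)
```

append seq[2]+seq[1] = 1+7 = 8 → [9, 7, 1, 7, 8]
seq[-1] = seq[0]+seq[0] = 9+9 = 18 → [9, 7, 1, 7, 18]
pop(3) removes 7 → [9, 7, 1, 18]
append 2 → [9, 7, 1, 18, 2]
pop() removes 2 → [9, 7, 1, 18]
append seq[-1]+seq[-1] = 18+18 = 36 → [9, 7, 1, 18, 36]
append seq[4]+seq[-1] = 36+36 = 72 → [9, 7, 1, 18, 36, 72]
append 7 → [9, 7, 1, 18, 36, 72, 7]

[9, 7, 1, 18, 36, 72, 7]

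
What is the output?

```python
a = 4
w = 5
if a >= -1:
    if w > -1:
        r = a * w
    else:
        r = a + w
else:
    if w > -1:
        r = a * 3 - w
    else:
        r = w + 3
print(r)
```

20

a=4, w=5
a >= -1 is True; w > -1 is True
→ r = a * w = 20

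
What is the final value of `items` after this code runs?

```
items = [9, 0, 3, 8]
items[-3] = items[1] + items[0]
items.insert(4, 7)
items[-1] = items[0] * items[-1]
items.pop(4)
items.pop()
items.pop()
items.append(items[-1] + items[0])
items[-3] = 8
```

[8, 9, 18]

items[-3] = items[1]+items[0] = 0+9 = 9 → [9, 9, 3, 8]
insert 7 at 4 → [9, 9, 3, 8, 7]
items[-1] = items[0]*items[-1] = 9*7 = 63 → [9, 9, 3, 8, 63]
pop(4) removes 63 → [9, 9, 3, 8]
pop() removes 8 → [9, 9, 3]
pop() removes 3 → [9, 9]
append items[-1]+items[0] = 9+9 = 18 → [9, 9, 18]
items[-3] = 8 → [8, 9, 18]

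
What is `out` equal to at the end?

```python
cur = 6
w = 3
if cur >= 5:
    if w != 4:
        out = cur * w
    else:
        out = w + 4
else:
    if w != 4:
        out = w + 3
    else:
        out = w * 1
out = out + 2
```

20

cur=6, w=3
cur >= 5 is True; w != 4 is True
→ out = cur * w = 18
out = 18+2 = 20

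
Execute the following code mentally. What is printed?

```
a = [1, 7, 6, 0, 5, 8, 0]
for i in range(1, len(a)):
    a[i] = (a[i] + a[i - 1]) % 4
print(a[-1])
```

i=1: a[1] = (7+1)%4 = 0 → [1, 0, 6, 0, 5, 8, 0]
i=2: a[2] = (6+0)%4 = 2 → [1, 0, 2, 0, 5, 8, 0]
i=3: a[3] = (0+2)%4 = 2 → [1, 0, 2, 2, 5, 8, 0]
i=4: a[4] = (5+2)%4 = 3 → [1, 0, 2, 2, 3, 8, 0]
i=5: a[5] = (8+3)%4 = 3 → [1, 0, 2, 2, 3, 3, 0]
i=6: a[6] = (0+3)%4 = 3 → [1, 0, 2, 2, 3, 3, 3]

3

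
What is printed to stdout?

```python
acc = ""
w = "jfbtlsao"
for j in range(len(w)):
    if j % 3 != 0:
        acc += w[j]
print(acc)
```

j=0: skip
j=1: add 'f' → 'f'
j=2: add 'b' → 'fb'
j=3: skip
j=4: add 'l' → 'fbl'
j=5: add 's' → 'fbls'
j=6: skip
j=7: add 'o' → 'fblso'

fblso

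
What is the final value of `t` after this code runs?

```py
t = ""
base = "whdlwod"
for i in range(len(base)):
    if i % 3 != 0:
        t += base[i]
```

i=0: skip
i=1: add 'h' → 'h'
i=2: add 'd' → 'hd'
i=3: skip
i=4: add 'w' → 'hdw'
i=5: add 'o' → 'hdwo'
i=6: skip

'hdwo'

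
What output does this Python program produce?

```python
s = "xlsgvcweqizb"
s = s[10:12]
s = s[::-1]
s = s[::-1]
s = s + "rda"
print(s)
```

zbrda

slice [10:12] → 'zb'
reverse → 'bz'
reverse → 'zb'
+ 'rda' → 'zbrda'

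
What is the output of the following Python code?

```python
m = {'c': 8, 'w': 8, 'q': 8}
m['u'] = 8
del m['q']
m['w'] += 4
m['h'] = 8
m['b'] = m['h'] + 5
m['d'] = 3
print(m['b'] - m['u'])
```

5

m['u'] = 8 → {'c': 8, 'w': 8, 'q': 8, 'u': 8}
del 'q' → {'c': 8, 'w': 8, 'u': 8}
m['w'] = 8+4 = 12 → {'c': 8, 'w': 12, 'u': 8}
m['h'] = 8 → {'c': 8, 'w': 12, 'u': 8, 'h': 8}
m['b'] = m['h']+5 = 13 → {'c': 8, 'w': 12, 'u': 8, 'h': 8, 'b': 13}
m['d'] = 3 → {'c': 8, 'w': 12, 'u': 8, 'h': 8, 'b': 13, 'd': 3}
m['b']-m['u'] = 13-8 = 5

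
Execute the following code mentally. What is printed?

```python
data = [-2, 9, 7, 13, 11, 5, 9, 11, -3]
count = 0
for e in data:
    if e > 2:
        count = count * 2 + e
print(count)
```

e=-2: not >2
e=9: >2, count = 0*2+9 = 9
e=7: >2, count = 9*2+7 = 25
e=13: >2, count = 25*2+13 = 63
e=11: >2, count = 63*2+11 = 137
e=5: >2, count = 137*2+5 = 279
e=9: >2, count = 279*2+9 = 567
e=11: >2, count = 567*2+11 = 1145
e=-3: not >2

1145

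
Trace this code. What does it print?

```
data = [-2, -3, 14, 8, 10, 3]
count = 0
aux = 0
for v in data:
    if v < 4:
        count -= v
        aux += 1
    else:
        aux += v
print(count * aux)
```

v=-2: <4, count = 0-(-2) = 2; aux=1
v=-3: <4, count = 2-(-3) = 5; aux=2
v=14: not <4; aux=16
v=8: not <4; aux=24
v=10: not <4; aux=34
v=3: <4, count = 5-3 = 2; aux=35
count*aux = 2*35 = 70

70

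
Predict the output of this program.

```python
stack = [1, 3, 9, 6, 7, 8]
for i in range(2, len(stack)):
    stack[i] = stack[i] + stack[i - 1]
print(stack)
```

i=2: stack[2] = 9+3 = 12 → [1, 3, 12, 6, 7, 8]
i=3: stack[3] = 6+12 = 18 → [1, 3, 12, 18, 7, 8]
i=4: stack[4] = 7+18 = 25 → [1, 3, 12, 18, 25, 8]
i=5: stack[5] = 8+25 = 33 → [1, 3, 12, 18, 25, 33]

[1, 3, 12, 18, 25, 33]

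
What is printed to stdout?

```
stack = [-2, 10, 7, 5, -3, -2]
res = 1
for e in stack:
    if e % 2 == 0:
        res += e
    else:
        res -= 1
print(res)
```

e=-2: even, res = 1+(-2) = -1
e=10: even, res = (-1)+10 = 9
e=7: not even, res = 9-1 = 8
e=5: not even, res = 8-1 = 7
e=-3: not even, res = 7-1 = 6
e=-2: even, res = 6+(-2) = 4

4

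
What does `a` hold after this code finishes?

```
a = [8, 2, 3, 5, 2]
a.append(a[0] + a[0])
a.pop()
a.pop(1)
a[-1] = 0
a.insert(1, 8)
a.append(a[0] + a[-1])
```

[8, 8, 3, 5, 0, 8]

append a[0]+a[0] = 8+8 = 16 → [8, 2, 3, 5, 2, 16]
pop() removes 16 → [8, 2, 3, 5, 2]
pop(1) removes 2 → [8, 3, 5, 2]
a[-1] = 0 → [8, 3, 5, 0]
insert 8 at 1 → [8, 8, 3, 5, 0]
append a[0]+a[-1] = 8+0 = 8 → [8, 8, 3, 5, 0, 8]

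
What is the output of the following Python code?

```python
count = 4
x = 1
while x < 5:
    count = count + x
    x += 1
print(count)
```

14

x=1: count = 4+1 = 5
x=2: count = 5+2 = 7
x=3: count = 7+3 = 10
x=4: count = 10+4 = 14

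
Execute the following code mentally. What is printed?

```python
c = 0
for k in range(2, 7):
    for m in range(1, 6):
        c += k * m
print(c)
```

k=2,m=1: c = 0+2 = 2
k=2,m=2: c = 2+4 = 6
k=2,m=3: c = 6+6 = 12
k=2,m=4: c = 12+8 = 20
k=2,m=5: c = 20+10 = 30
k=3,m=1: c = 30+3 = 33
k=3,m=2: c = 33+6 = 39
k=3,m=3: c = 39+9 = 48
k=3,m=4: c = 48+12 = 60
k=3,m=5: c = 60+15 = 75
k=4,m=1: c = 75+4 = 79
k=4,m=2: c = 79+8 = 87
k=4,m=3: c = 87+12 = 99
k=4,m=4: c = 99+16 = 115
k=4,m=5: c = 115+20 = 135
k=5,m=1: c = 135+5 = 140
k=5,m=2: c = 140+10 = 150
k=5,m=3: c = 150+15 = 165
k=5,m=4: c = 165+20 = 185
k=5,m=5: c = 185+25 = 210
k=6,m=1: c = 210+6 = 216
k=6,m=2: c = 216+12 = 228
k=6,m=3: c = 228+18 = 246
k=6,m=4: c = 246+24 = 270
k=6,m=5: c = 270+30 = 300

300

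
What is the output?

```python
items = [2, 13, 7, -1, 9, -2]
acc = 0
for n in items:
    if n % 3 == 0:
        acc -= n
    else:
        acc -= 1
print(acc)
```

n=2: not %3==0, acc = 0-1 = -1
n=13: not %3==0, acc = (-1)-1 = -2
n=7: not %3==0, acc = (-2)-1 = -3
n=-1: not %3==0, acc = (-3)-1 = -4
n=9: %3==0, acc = (-4)-9 = -13
n=-2: not %3==0, acc = (-13)-1 = -14

-14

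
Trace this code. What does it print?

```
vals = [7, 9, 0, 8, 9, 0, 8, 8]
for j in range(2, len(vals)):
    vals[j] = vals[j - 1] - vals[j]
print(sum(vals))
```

-30

j=2: vals[2] = 9-0 = 9 → [7, 9, 9, 8, 9, 0, 8, 8]
j=3: vals[3] = 9-8 = 1 → [7, 9, 9, 1, 9, 0, 8, 8]
j=4: vals[4] = 1-9 = -8 → [7, 9, 9, 1, -8, 0, 8, 8]
j=5: vals[5] = (-8)-0 = -8 → [7, 9, 9, 1, -8, -8, 8, 8]
j=6: vals[6] = (-8)-8 = -16 → [7, 9, 9, 1, -8, -8, -16, 8]
j=7: vals[7] = (-16)-8 = -24 → [7, 9, 9, 1, -8, -8, -16, -24]
sum = -30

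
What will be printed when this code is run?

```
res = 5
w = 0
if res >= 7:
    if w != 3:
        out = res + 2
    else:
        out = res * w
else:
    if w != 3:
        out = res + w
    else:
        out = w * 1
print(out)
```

res=5, w=0
res >= 7 is False; w != 3 is True
→ out = res + w = 5

5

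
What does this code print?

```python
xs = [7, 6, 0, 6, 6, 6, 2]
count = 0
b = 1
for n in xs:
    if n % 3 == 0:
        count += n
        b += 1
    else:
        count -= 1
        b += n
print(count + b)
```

37

n=7: not %3==0, count = 0-1 = -1; b=8
n=6: %3==0, count = (-1)+6 = 5; b=9
n=0: %3==0, count = 5+0 = 5; b=10
n=6: %3==0, count = 5+6 = 11; b=11
n=6: %3==0, count = 11+6 = 17; b=12
n=6: %3==0, count = 17+6 = 23; b=13
n=2: not %3==0, count = 23-1 = 22; b=15
count+b = 22+15 = 37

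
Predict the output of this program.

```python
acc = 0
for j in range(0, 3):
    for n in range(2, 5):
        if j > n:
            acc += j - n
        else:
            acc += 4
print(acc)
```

36

j=0,n=2: not 0>2, acc = 0+4 = 4
j=0,n=3: not 0>3, acc = 4+4 = 8
j=0,n=4: not 0>4, acc = 8+4 = 12
j=1,n=2: not 1>2, acc = 12+4 = 16
j=1,n=3: not 1>3, acc = 16+4 = 20
j=1,n=4: not 1>4, acc = 20+4 = 24
j=2,n=2: not 2>2, acc = 24+4 = 28
j=2,n=3: not 2>3, acc = 28+4 = 32
j=2,n=4: not 2>4, acc = 32+4 = 36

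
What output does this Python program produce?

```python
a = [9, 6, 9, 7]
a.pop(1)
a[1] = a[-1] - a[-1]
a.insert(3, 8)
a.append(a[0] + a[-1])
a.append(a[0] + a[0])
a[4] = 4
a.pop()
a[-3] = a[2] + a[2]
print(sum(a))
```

pop(1) removes 6 → [9, 9, 7]
a[1] = a[-1]-a[-1] = 7-7 = 0 → [9, 0, 7]
insert 8 at 3 → [9, 0, 7, 8]
append a[0]+a[-1] = 9+8 = 17 → [9, 0, 7, 8, 17]
append a[0]+a[0] = 9+9 = 18 → [9, 0, 7, 8, 17, 18]
a[4] = 4 → [9, 0, 7, 8, 4, 18]
pop() removes 18 → [9, 0, 7, 8, 4]
a[-3] = a[2]+a[2] = 7+7 = 14 → [9, 0, 14, 8, 4]
sum = 35

35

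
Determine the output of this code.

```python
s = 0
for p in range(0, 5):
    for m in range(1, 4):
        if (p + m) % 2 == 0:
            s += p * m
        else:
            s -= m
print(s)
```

12

p=0,m=1: odd sum, s = 0-1 = -1
p=0,m=2: even sum, s = (-1)+0 = -1
p=0,m=3: odd sum, s = (-1)-3 = -4
p=1,m=1: even sum, s = (-4)+1 = -3
p=1,m=2: odd sum, s = (-3)-2 = -5
p=1,m=3: even sum, s = (-5)+3 = -2
p=2,m=1: odd sum, s = (-2)-1 = -3
p=2,m=2: even sum, s = (-3)+4 = 1
p=2,m=3: odd sum, s = 1-3 = -2
p=3,m=1: even sum, s = (-2)+3 = 1
p=3,m=2: odd sum, s = 1-2 = -1
p=3,m=3: even sum, s = (-1)+9 = 8
p=4,m=1: odd sum, s = 8-1 = 7
p=4,m=2: even sum, s = 7+8 = 15
p=4,m=3: odd sum, s = 15-3 = 12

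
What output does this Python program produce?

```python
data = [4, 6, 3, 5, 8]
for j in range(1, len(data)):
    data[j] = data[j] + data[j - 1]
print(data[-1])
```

j=1: data[1] = 6+4 = 10 → [4, 10, 3, 5, 8]
j=2: data[2] = 3+10 = 13 → [4, 10, 13, 5, 8]
j=3: data[3] = 5+13 = 18 → [4, 10, 13, 18, 8]
j=4: data[4] = 8+18 = 26 → [4, 10, 13, 18, 26]

26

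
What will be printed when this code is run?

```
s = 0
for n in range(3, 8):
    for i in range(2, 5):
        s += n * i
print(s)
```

n=3,i=2: s = 0+6 = 6
n=3,i=3: s = 6+9 = 15
n=3,i=4: s = 15+12 = 27
n=4,i=2: s = 27+8 = 35
n=4,i=3: s = 35+12 = 47
n=4,i=4: s = 47+16 = 63
n=5,i=2: s = 63+10 = 73
n=5,i=3: s = 73+15 = 88
n=5,i=4: s = 88+20 = 108
n=6,i=2: s = 108+12 = 120
n=6,i=3: s = 120+18 = 138
n=6,i=4: s = 138+24 = 162
n=7,i=2: s = 162+14 = 176
n=7,i=3: s = 176+21 = 197
n=7,i=4: s = 197+28 = 225

225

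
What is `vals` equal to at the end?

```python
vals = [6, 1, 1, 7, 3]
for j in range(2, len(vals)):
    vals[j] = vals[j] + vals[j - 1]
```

[6, 1, 2, 9, 12]

j=2: vals[2] = 1+1 = 2 → [6, 1, 2, 7, 3]
j=3: vals[3] = 7+2 = 9 → [6, 1, 2, 9, 3]
j=4: vals[4] = 3+9 = 12 → [6, 1, 2, 9, 12]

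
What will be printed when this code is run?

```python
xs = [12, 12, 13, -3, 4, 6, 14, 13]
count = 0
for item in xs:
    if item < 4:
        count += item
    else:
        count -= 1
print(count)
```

-10

item=12: not <4, count = 0-1 = -1
item=12: not <4, count = (-1)-1 = -2
item=13: not <4, count = (-2)-1 = -3
item=-3: <4, count = (-3)+(-3) = -6
item=4: not <4, count = (-6)-1 = -7
item=6: not <4, count = (-7)-1 = -8
item=14: not <4, count = (-8)-1 = -9
item=13: not <4, count = (-9)-1 = -10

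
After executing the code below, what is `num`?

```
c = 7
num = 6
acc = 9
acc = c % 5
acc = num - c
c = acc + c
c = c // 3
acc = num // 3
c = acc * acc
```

6

acc = 7%5 = 2
acc = 6-7 = -1
c = (-1)+7 = 6
c = 6//3 = 2
acc = 6//3 = 2
c = 2*2 = 4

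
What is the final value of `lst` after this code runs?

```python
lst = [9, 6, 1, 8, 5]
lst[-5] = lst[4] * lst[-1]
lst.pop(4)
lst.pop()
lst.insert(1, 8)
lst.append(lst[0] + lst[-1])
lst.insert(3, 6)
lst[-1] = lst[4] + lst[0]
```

[25, 8, 6, 6, 1, 26]

lst[-5] = lst[4]*lst[-1] = 5*5 = 25 → [25, 6, 1, 8, 5]
pop(4) removes 5 → [25, 6, 1, 8]
pop() removes 8 → [25, 6, 1]
insert 8 at 1 → [25, 8, 6, 1]
append lst[0]+lst[-1] = 25+1 = 26 → [25, 8, 6, 1, 26]
insert 6 at 3 → [25, 8, 6, 6, 1, 26]
lst[-1] = lst[4]+lst[0] = 1+25 = 26 → [25, 8, 6, 6, 1, 26]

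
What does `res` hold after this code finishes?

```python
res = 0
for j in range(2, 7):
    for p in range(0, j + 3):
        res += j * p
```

j=2,p=0: res = 0+0 = 0
j=2,p=1: res = 0+2 = 2
j=2,p=2: res = 2+4 = 6
j=2,p=3: res = 6+6 = 12
j=2,p=4: res = 12+8 = 20
j=3,p=0: res = 20+0 = 20
j=3,p=1: res = 20+3 = 23
j=3,p=2: res = 23+6 = 29
j=3,p=3: res = 29+9 = 38
j=3,p=4: res = 38+12 = 50
j=3,p=5: res = 50+15 = 65
j=4,p=0: res = 65+0 = 65
j=4,p=1: res = 65+4 = 69
j=4,p=2: res = 69+8 = 77
j=4,p=3: res = 77+12 = 89
j=4,p=4: res = 89+16 = 105
j=4,p=5: res = 105+20 = 125
j=4,p=6: res = 125+24 = 149
j=5,p=0: res = 149+0 = 149
j=5,p=1: res = 149+5 = 154
j=5,p=2: res = 154+10 = 164
j=5,p=3: res = 164+15 = 179
j=5,p=4: res = 179+20 = 199
j=5,p=5: res = 199+25 = 224
j=5,p=6: res = 224+30 = 254
j=5,p=7: res = 254+35 = 289
j=6,p=0: res = 289+0 = 289
j=6,p=1: res = 289+6 = 295
j=6,p=2: res = 295+12 = 307
j=6,p=3: res = 307+18 = 325
j=6,p=4: res = 325+24 = 349
j=6,p=5: res = 349+30 = 379
j=6,p=6: res = 379+36 = 415
j=6,p=7: res = 415+42 = 457
j=6,p=8: res = 457+48 = 505

505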